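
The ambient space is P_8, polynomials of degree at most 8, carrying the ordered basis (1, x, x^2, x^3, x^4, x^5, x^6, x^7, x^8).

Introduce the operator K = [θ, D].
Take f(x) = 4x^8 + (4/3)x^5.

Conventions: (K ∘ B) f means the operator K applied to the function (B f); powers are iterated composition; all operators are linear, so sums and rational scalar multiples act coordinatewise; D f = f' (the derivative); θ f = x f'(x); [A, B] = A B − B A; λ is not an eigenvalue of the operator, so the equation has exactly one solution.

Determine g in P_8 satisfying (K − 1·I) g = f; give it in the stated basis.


the result is g(x) = -4x^8 + 32x^7 - 224x^6 + (4028/3)x^5 - (20140/3)x^4 + (80560/3)x^3 - 80560x^2 + 161120x - 161120

write g with unknown coordinates in the stated basis and equate coefficients in (K − 1·I) g = f
solving from the highest basis element down gives g = -4x^8 + 32x^7 - 224x^6 + (4028/3)x^5 - (20140/3)x^4 + (80560/3)x^3 - 80560x^2 + 161120x - 161120
check: K g = 32x^7 - 224x^6 + 1344x^5 - (20140/3)x^4 + (80560/3)x^3 - 80560x^2 + 161120x - 161120
so K g − 1·g = 4x^8 + (4/3)x^5 = f ✓


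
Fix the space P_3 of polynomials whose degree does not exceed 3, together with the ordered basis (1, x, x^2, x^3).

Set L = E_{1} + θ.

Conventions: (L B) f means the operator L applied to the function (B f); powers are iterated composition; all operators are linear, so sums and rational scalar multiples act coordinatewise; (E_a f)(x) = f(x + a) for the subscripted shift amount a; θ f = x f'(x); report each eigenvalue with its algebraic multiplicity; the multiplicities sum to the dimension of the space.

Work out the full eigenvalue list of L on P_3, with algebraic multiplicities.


λ = 1 (multiplicity 1), λ = 2 (multiplicity 1), λ = 3 (multiplicity 1), λ = 4 (multiplicity 1)

image of 1: 1
image of x: 2x + 1
image of x^2: 3x^2 + 2x + 1
image of x^3: 4x^3 + 3x^2 + 3x + 1
the matrix is upper triangular; its diagonal is (1, 2, 3, 4)
for a triangular matrix the eigenvalues are the diagonal entries, with algebraic multiplicity their repetition count


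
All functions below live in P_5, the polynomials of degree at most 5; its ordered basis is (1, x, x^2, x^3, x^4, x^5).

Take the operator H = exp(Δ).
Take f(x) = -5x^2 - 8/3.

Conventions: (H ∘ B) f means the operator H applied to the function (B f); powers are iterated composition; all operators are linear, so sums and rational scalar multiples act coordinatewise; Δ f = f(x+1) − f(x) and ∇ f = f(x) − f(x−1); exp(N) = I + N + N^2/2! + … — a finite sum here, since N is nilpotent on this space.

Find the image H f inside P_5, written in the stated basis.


order-1 term: -10x - 5
order-2 term: -5
the series for exp(Δ) f terminates at order 2
exp(Δ) f = -5x^2 - 10x - 38/3

g(x) = -5x^2 - 10x - 38/3


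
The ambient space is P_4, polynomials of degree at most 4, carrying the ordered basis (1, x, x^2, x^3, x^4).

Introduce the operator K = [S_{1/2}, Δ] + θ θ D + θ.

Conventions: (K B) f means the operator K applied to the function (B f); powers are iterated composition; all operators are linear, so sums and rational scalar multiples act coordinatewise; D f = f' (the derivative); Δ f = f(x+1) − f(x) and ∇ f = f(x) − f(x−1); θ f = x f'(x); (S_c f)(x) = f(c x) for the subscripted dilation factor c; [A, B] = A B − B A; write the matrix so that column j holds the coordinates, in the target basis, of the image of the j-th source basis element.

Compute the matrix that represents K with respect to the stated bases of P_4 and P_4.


image of 1: 0
image of x: x + 1/2
image of x^2: 2x^2 + (5/2)x + 3/4
image of x^3: 3x^3 + (99/8)x^2 + (9/8)x + 7/8
image of x^4: 4x^4 + (145/4)x^3 + (9/8)x^2 + (7/4)x + 15/16
each image's coordinates form column j of the matrix

the matrix is [[0, 1/2, 3/4, 7/8, 15/16]; [0, 1, 5/2, 9/8, 7/4]; [0, 0, 2, 99/8, 9/8]; [0, 0, 0, 3, 145/4]; [0, 0, 0, 0, 4]] (rows listed top to bottom)


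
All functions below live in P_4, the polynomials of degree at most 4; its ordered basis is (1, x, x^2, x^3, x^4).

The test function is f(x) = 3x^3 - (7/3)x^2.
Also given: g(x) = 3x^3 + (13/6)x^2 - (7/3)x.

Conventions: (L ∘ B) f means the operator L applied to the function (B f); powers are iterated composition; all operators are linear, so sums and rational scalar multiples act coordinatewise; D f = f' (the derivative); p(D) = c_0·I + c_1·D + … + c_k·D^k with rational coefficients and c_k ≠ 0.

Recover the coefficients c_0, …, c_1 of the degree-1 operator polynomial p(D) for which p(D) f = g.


p(D) = I + (1/2)·D, i.e. c_0 = 1, c_1 = 1/2

D^0 f = 3x^3 - (7/3)x^2
D^1 f = 9x^2 - (14/3)x
matching coefficients of g against c_0 f + c_1 Df + … from the top degree down determines the c_i
solution: c_0 = 1, c_1 = 1/2


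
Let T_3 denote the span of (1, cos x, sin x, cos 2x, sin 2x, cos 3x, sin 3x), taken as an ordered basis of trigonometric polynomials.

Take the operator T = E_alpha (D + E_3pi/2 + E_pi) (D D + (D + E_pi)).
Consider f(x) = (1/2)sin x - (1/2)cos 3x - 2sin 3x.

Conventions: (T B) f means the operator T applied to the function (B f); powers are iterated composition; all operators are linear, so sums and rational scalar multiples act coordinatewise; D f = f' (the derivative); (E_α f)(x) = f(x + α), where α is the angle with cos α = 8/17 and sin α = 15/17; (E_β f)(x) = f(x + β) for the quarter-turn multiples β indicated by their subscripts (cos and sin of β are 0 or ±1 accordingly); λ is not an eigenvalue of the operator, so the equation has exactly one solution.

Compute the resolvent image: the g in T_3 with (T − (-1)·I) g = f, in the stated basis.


write g with unknown coordinates in the stated basis and equate coefficients in (T − (-1)·I) g = f
solving from the highest basis element down gives g = -(11/164)cos x + (6/41)sin x + (12519/267226)cos 3x - (5435/534452)sin 3x
check: T g = (11/164)cos x + (29/82)sin x - (73066/133613)cos 3x - (1063469/534452)sin 3x
so T g − (-1)·g = (1/2)sin x - (1/2)cos 3x - 2sin 3x = f ✓

g(x) = -(11/164)cos x + (6/41)sin x + (12519/267226)cos 3x - (5435/534452)sin 3x


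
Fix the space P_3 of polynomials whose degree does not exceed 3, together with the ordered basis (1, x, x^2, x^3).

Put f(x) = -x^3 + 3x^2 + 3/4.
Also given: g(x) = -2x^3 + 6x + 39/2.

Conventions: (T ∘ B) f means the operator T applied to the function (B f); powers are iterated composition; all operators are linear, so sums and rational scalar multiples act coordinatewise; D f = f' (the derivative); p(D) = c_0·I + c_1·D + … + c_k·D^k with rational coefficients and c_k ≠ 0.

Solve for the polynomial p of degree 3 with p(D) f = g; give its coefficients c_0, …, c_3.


p(D) = 2·I + 2·D + D^2 − 2·D^3, i.e. c_0 = 2, c_1 = 2, c_2 = 1, c_3 = -2

D^0 f = -x^3 + 3x^2 + 3/4
D^1 f = -3x^2 + 6x
D^2 f = -6x + 6
D^3 f = -6
matching coefficients of g against c_0 f + c_1 Df + … from the top degree down determines the c_i
solution: c_0 = 2, c_1 = 2, c_2 = 1, c_3 = -2


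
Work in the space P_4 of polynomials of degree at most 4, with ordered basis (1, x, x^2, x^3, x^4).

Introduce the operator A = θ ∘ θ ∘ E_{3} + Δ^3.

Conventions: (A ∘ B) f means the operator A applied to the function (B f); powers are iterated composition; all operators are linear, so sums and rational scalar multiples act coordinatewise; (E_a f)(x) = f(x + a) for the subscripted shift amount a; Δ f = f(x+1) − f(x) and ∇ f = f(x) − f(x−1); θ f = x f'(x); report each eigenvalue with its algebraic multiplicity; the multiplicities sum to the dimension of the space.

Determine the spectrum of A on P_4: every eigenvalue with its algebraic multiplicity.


λ = 0 (multiplicity 1), λ = 1 (multiplicity 1), λ = 4 (multiplicity 1), λ = 9 (multiplicity 1), λ = 16 (multiplicity 1)

image of 1: 0
image of x: x
image of x^2: 4x^2 + 6x
image of x^3: 9x^3 + 36x^2 + 27x + 6
image of x^4: 16x^4 + 108x^3 + 216x^2 + 132x + 36
the matrix is upper triangular; its diagonal is (0, 1, 4, 9, 16)
for a triangular matrix the eigenvalues are the diagonal entries, with algebraic multiplicity their repetition count


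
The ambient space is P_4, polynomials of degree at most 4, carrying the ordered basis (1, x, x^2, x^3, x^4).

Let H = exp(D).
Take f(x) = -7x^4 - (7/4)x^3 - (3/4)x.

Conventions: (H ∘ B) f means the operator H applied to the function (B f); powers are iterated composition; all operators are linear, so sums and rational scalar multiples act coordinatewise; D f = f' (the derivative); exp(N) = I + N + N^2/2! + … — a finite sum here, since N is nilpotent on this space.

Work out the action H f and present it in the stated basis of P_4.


order-1 term: -28x^3 - (21/4)x^2 - 3/4
order-2 term: -42x^2 - (21/4)x
order-3 term: -28x - 7/4
order-4 term: -7
the series for exp(D) f terminates at order 4
exp(D) f = -7x^4 - (119/4)x^3 - (189/4)x^2 - 34x - 19/2

g(x) = -7x^4 - (119/4)x^3 - (189/4)x^2 - 34x - 19/2


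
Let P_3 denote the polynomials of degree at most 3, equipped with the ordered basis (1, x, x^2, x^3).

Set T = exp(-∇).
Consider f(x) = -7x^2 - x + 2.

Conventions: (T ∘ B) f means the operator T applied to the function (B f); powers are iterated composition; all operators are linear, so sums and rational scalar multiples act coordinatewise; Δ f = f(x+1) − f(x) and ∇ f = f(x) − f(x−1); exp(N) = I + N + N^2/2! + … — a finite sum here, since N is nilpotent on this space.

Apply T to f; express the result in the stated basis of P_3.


g(x) = -7x^2 + 13x - 11

order-1 term: 14x - 6
order-2 term: -7
the series for exp(-∇) f terminates at order 2
exp(-∇) f = -7x^2 + 13x - 11


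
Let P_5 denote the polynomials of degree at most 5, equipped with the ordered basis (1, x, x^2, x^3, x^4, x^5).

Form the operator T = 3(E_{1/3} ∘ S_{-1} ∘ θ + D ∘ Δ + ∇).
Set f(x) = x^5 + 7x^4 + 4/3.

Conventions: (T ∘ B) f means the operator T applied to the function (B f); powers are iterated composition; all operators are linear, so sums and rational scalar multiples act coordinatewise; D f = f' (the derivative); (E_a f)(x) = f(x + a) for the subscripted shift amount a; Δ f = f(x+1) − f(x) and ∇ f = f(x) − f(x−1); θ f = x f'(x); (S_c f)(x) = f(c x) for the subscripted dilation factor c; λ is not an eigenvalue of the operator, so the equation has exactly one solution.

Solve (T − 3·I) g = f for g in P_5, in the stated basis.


g(x) = -(1/18)x^5 + (58/81)x^4 + (391/243)x^3 - (331/81)x^2 + (1447/4374)x + 37927/13122

write g with unknown coordinates in the stated basis and equate coefficients in (T − 3·I) g = f
solving from the highest basis element down gives g = -(1/18)x^5 + (58/81)x^4 + (391/243)x^3 - (331/81)x^2 + (1447/4374)x + 37927/13122
check: T g = (5/6)x^5 + (247/27)x^4 + (391/81)x^3 - (331/27)x^2 + (1447/1458)x + 43759/4374
so T g − 3·g = x^5 + 7x^4 + 4/3 = f ✓


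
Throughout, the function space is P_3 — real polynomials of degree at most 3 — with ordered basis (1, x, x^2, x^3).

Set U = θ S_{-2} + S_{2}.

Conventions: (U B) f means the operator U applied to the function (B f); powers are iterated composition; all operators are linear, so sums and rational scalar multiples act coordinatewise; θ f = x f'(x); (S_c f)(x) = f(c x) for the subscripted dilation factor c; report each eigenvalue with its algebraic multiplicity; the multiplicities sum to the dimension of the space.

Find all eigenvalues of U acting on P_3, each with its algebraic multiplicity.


λ = -16 (multiplicity 1), λ = 0 (multiplicity 1), λ = 1 (multiplicity 1), λ = 12 (multiplicity 1)

image of 1: 1
image of x: 0
image of x^2: 12x^2
image of x^3: -16x^3
the matrix is upper triangular; its diagonal is (1, 0, 12, -16)
for a triangular matrix the eigenvalues are the diagonal entries, with algebraic multiplicity their repetition count


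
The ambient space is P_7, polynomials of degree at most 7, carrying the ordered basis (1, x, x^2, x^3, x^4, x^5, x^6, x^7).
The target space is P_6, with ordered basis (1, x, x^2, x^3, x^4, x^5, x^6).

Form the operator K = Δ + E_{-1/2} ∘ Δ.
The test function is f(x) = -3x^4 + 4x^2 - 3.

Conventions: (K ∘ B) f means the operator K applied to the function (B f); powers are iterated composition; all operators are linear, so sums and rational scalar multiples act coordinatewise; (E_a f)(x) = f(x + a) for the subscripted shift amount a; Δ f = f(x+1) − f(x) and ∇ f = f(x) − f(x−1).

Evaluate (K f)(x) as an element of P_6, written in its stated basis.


Δ f = -12x^3 - 18x^2 - 4x + 1
Δ f = -12x^3 - 18x^2 - 4x + 1
E_{-1/2} Δ f = -12x^3 + 5x
(Δ + E_{-1/2} ∘ Δ) f = -24x^3 - 18x^2 + x + 1

the image equals g(x) = -24x^3 - 18x^2 + x + 1


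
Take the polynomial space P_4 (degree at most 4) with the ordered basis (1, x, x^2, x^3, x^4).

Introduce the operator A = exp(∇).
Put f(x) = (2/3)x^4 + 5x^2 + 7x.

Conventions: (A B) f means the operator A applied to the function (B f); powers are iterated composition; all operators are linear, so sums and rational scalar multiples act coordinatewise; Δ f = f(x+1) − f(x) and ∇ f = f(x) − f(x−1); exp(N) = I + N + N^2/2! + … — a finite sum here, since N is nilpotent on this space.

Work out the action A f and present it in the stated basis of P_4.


order-1 term: (8/3)x^3 - 4x^2 + (38/3)x + 4/3
order-2 term: 4x^2 - 8x + 29/3
order-3 term: (8/3)x - 4
order-4 term: 2/3
the series for exp(∇) f terminates at order 4
exp(∇) f = (2/3)x^4 + (8/3)x^3 + 5x^2 + (43/3)x + 23/3

the result is g(x) = (2/3)x^4 + (8/3)x^3 + 5x^2 + (43/3)x + 23/3


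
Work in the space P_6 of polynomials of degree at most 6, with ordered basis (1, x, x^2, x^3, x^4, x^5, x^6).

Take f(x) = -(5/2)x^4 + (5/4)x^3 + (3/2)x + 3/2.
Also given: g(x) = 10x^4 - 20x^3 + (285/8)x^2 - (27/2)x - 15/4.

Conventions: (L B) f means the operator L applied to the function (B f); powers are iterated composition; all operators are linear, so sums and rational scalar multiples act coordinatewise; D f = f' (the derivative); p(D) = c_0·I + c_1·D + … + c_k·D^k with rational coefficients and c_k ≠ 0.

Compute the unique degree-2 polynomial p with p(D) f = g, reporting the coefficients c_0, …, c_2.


D^0 f = -(5/2)x^4 + (5/4)x^3 + (3/2)x + 3/2
D^1 f = -10x^3 + (15/4)x^2 + 3/2
D^2 f = -30x^2 + (15/2)x
matching coefficients of g against c_0 f + c_1 Df + … from the top degree down determines the c_i
solution: c_0 = -4, c_1 = 3/2, c_2 = -1

c_0 = -4, c_1 = 3/2, c_2 = -1


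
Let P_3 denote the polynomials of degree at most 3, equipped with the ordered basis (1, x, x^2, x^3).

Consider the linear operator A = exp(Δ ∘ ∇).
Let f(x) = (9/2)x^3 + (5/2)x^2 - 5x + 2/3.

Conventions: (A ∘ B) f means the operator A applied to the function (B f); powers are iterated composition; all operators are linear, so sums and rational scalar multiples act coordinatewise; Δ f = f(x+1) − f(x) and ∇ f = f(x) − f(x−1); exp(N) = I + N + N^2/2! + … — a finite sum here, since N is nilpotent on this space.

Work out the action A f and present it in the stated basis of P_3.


the result is g(x) = (9/2)x^3 + (5/2)x^2 + 22x + 17/3

order-1 term: 27x + 5
the series for exp(Δ ∘ ∇) f terminates at order 1
exp(Δ ∘ ∇) f = (9/2)x^3 + (5/2)x^2 + 22x + 17/3


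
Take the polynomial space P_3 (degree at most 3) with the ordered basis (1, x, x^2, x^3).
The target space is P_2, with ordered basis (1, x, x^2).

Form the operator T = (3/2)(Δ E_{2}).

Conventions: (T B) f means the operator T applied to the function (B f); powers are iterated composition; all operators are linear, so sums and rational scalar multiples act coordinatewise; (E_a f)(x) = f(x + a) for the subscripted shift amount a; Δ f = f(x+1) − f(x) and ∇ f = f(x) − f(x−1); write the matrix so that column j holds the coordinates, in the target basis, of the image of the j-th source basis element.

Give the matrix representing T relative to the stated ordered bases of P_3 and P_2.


image of 1: 0
image of x: 3/2
image of x^2: 3x + 15/2
image of x^3: (9/2)x^2 + (45/2)x + 57/2
each image's coordinates form column j of the matrix

the matrix is [[0, 3/2, 15/2, 57/2]; [0, 0, 3, 45/2]; [0, 0, 0, 9/2]] (rows listed top to bottom)


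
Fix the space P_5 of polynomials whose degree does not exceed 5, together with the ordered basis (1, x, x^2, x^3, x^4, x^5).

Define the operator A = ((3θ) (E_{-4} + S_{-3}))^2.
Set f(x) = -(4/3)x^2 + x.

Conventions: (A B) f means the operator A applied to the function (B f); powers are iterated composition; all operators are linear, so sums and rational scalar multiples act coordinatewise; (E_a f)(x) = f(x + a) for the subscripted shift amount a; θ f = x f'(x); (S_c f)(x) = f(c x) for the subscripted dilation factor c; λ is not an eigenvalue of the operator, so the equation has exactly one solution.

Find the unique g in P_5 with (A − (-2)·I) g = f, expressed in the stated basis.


write g with unknown coordinates in the stated basis and equate coefficients in (A − (-2)·I) g = f
solving from the highest basis element down gives g = -(2/5403)x^2 + (937/68438)x
check: A g = -(2400/1801)x^2 + (33282/34219)x
so A g − (-2)·g = -(4/3)x^2 + x = f ✓

the image equals g(x) = -(2/5403)x^2 + (937/68438)x


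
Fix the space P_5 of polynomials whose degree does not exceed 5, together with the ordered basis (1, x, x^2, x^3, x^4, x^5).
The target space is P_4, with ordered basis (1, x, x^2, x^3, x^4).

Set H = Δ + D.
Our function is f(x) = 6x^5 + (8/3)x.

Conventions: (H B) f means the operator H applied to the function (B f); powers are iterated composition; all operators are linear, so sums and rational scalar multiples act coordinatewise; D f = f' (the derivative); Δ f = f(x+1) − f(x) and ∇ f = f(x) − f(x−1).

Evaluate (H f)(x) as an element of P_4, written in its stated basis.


Δ f = 30x^4 + 60x^3 + 60x^2 + 30x + 26/3
D f = 30x^4 + 8/3
(Δ + D) f = 60x^4 + 60x^3 + 60x^2 + 30x + 34/3

the result is g(x) = 60x^4 + 60x^3 + 60x^2 + 30x + 34/3


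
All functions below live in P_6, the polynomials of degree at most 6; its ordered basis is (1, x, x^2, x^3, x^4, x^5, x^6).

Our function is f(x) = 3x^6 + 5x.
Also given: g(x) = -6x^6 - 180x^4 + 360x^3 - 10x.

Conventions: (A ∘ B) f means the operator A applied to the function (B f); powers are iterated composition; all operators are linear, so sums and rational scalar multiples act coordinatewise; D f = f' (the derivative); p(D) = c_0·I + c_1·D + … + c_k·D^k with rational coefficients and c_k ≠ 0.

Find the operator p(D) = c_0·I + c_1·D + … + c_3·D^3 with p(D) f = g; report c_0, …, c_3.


c_0 = -2, c_1 = 0, c_2 = -2, c_3 = 1

D^0 f = 3x^6 + 5x
D^1 f = 18x^5 + 5
D^2 f = 90x^4
D^3 f = 360x^3
matching coefficients of g against c_0 f + c_1 Df + … from the top degree down determines the c_i
solution: c_0 = -2, c_1 = 0, c_2 = -2, c_3 = 1


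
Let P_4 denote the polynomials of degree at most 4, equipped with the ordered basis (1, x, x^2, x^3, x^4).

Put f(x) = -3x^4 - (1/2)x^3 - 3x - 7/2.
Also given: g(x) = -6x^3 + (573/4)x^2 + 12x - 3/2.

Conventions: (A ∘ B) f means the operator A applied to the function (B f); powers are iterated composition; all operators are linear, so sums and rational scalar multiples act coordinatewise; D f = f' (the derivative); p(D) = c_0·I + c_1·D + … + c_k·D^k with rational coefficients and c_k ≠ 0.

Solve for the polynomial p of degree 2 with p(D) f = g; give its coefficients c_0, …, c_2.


D^0 f = -3x^4 - (1/2)x^3 - 3x - 7/2
D^1 f = -12x^3 - (3/2)x^2 - 3
D^2 f = -36x^2 - 3x
matching coefficients of g against c_0 f + c_1 Df + … from the top degree down determines the c_i
solution: c_0 = 0, c_1 = 1/2, c_2 = -4

c_0 = 0, c_1 = 1/2, c_2 = -4


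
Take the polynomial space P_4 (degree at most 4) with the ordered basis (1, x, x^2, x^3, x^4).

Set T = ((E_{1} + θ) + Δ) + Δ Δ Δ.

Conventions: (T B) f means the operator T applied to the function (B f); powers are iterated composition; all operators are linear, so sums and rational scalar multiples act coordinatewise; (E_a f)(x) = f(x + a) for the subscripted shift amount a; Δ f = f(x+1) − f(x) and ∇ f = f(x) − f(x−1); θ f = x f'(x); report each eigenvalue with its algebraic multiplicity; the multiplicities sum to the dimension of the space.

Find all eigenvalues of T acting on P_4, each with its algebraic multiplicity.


λ = 1 (multiplicity 1), λ = 2 (multiplicity 1), λ = 3 (multiplicity 1), λ = 4 (multiplicity 1), λ = 5 (multiplicity 1)

image of 1: 1
image of x: 2x + 2
image of x^2: 3x^2 + 4x + 2
image of x^3: 4x^3 + 6x^2 + 6x + 8
image of x^4: 5x^4 + 8x^3 + 12x^2 + 32x + 38
the matrix is upper triangular; its diagonal is (1, 2, 3, 4, 5)
for a triangular matrix the eigenvalues are the diagonal entries, with algebraic multiplicity their repetition count


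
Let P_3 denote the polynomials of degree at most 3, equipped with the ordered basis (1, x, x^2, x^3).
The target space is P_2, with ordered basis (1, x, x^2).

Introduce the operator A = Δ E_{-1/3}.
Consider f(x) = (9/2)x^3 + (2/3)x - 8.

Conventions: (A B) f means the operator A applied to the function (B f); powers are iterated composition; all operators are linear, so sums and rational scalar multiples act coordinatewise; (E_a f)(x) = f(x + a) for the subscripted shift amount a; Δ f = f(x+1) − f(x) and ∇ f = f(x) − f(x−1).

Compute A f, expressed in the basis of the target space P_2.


the image equals g(x) = (27/2)x^2 + (9/2)x + 13/6

E_{-1/3} f = (9/2)x^3 - (9/2)x^2 + (13/6)x - 151/18
Δ E_{-1/3} f = (27/2)x^2 + (9/2)x + 13/6


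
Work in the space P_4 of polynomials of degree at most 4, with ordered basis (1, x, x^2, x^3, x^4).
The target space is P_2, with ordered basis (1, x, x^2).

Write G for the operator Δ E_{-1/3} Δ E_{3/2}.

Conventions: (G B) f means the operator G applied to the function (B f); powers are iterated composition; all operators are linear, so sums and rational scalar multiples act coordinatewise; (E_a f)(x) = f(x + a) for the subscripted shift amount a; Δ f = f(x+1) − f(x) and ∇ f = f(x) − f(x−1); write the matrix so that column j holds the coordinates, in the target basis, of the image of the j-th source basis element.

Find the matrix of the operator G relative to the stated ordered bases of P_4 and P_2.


image of 1: 0
image of x: 0
image of x^2: 2
image of x^3: 6x + 13
image of x^4: 12x^2 + 52x + 175/3
each image's coordinates form column j of the matrix

the matrix is [[0, 0, 2, 13, 175/3]; [0, 0, 0, 6, 52]; [0, 0, 0, 0, 12]] (rows listed top to bottom)


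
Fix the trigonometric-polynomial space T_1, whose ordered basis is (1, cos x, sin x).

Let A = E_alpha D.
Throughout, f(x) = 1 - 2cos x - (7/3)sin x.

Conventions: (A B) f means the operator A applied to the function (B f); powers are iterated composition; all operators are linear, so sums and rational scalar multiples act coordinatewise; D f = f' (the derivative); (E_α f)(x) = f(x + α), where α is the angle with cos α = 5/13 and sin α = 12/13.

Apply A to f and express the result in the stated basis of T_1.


D f = -(7/3)cos x + 2sin x
E_alpha D f = (37/39)cos x + (38/13)sin x

the result is g(x) = (37/39)cos x + (38/13)sin x


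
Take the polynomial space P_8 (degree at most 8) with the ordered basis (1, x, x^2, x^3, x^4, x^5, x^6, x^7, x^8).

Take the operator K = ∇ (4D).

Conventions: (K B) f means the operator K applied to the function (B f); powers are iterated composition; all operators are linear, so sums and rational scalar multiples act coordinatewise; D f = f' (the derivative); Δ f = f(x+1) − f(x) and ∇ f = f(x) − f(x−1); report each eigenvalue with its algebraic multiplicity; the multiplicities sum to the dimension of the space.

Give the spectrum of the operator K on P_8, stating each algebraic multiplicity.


λ = 0 (multiplicity 9)

image of 1: 0
image of x: 0
image of x^2: 8
image of x^3: 24x - 12
image of x^4: 48x^2 - 48x + 16
image of x^5: 80x^3 - 120x^2 + 80x - 20
image of x^6: 120x^4 - 240x^3 + 240x^2 - 120x + 24
image of x^7: 168x^5 - 420x^4 + 560x^3 - 420x^2 + 168x - 28
image of x^8: 224x^6 - 672x^5 + 1120x^4 - 1120x^3 + 672x^2 - 224x + 32
the matrix is upper triangular; its diagonal is (0, 0, 0, 0, 0, 0, 0, 0, 0)
for a triangular matrix the eigenvalues are the diagonal entries, with algebraic multiplicity their repetition count


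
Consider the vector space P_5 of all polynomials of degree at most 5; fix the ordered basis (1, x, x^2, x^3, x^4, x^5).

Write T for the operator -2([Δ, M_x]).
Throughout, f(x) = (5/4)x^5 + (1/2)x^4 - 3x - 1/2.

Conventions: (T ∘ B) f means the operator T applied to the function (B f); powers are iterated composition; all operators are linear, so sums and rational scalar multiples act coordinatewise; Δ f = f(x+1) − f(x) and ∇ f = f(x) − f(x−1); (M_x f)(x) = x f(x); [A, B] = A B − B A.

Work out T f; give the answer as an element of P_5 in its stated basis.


g(x) = -(5/2)x^5 - (27/2)x^4 - 29x^3 - 31x^2 - (21/2)x + 7/2

M_x f = (5/4)x^6 + (1/2)x^5 - 3x^2 - (1/2)x
Δ M_x f = (15/2)x^5 + (85/4)x^4 + 30x^3 + (95/4)x^2 + 4x - 7/4
Δ f = (25/4)x^4 + (29/2)x^3 + (31/2)x^2 + (33/4)x - 5/4
M_x Δ f = (25/4)x^5 + (29/2)x^4 + (31/2)x^3 + (33/4)x^2 - (5/4)x
[Δ, M_x] f = (5/4)x^5 + (27/4)x^4 + (29/2)x^3 + (31/2)x^2 + (21/4)x - 7/4
(-2([Δ, M_x])) f = -(5/2)x^5 - (27/2)x^4 - 29x^3 - 31x^2 - (21/2)x + 7/2


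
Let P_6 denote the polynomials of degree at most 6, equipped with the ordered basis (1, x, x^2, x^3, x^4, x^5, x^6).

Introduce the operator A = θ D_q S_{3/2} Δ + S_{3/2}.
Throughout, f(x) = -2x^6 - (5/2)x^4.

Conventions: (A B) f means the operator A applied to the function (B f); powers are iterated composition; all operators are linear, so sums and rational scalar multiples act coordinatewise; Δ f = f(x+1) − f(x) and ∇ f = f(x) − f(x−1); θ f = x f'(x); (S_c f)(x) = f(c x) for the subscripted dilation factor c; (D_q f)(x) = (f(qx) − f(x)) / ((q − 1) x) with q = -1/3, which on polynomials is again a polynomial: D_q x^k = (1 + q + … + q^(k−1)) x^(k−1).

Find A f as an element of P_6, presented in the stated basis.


the result is g(x) = -(729/32)x^6 - (9189/32)x^4 - (675/2)x^3 - (525/2)x^2 - (135/2)x

Δ f = -12x^5 - 30x^4 - 50x^3 - 45x^2 - 22x - 9/2
S_{3/2} Δ f = -(729/8)x^5 - (1215/8)x^4 - (675/4)x^3 - (405/4)x^2 - 33x - 9/2
D_q S_{3/2} Δ f = -(549/8)x^4 - (225/2)x^3 - (525/4)x^2 - (135/2)x - 33
θ D_q S_{3/2} Δ f = -(549/2)x^4 - (675/2)x^3 - (525/2)x^2 - (135/2)x
S_{3/2} f = -(729/32)x^6 - (405/32)x^4
(θ D_q S_{3/2} Δ + S_{3/2}) f = -(729/32)x^6 - (9189/32)x^4 - (675/2)x^3 - (525/2)x^2 - (135/2)x


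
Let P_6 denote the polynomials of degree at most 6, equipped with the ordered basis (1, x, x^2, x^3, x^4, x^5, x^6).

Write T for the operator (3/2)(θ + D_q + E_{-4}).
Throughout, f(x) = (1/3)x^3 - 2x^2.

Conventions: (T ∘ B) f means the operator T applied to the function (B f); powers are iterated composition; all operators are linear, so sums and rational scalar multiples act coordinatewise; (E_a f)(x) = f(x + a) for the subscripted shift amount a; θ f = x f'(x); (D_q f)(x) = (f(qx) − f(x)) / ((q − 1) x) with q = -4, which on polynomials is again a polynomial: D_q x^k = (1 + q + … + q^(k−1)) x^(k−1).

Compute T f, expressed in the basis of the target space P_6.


θ f = x^3 - 4x^2
D_q f = (13/3)x^2 + 6x
E_{-4} f = (1/3)x^3 - 6x^2 + 32x - 160/3
(θ + D_q + E_{-4}) f = (4/3)x^3 - (17/3)x^2 + 38x - 160/3
((3/2)(θ + D_q + E_{-4})) f = 2x^3 - (17/2)x^2 + 57x - 80

the image equals g(x) = 2x^3 - (17/2)x^2 + 57x - 80


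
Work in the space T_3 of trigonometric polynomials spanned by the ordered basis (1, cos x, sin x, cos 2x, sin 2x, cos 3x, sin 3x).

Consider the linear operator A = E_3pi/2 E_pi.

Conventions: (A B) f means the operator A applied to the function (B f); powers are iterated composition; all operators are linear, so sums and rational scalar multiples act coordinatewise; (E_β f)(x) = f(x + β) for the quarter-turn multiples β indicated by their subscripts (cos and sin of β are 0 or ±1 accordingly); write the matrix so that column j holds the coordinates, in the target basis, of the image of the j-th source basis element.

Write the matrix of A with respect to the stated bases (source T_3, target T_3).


image of 1: 1
image of cos x: -sin x
image of sin x: cos x
image of cos 2x: -cos 2x
image of sin 2x: -sin 2x
image of cos 3x: sin 3x
image of sin 3x: -cos 3x
each image's coordinates form column j of the matrix

the matrix is [[1, 0, 0, 0, 0, 0, 0]; [0, 0, 1, 0, 0, 0, 0]; [0, -1, 0, 0, 0, 0, 0]; [0, 0, 0, -1, 0, 0, 0]; [0, 0, 0, 0, -1, 0, 0]; [0, 0, 0, 0, 0, 0, -1]; [0, 0, 0, 0, 0, 1, 0]] (rows listed top to bottom)


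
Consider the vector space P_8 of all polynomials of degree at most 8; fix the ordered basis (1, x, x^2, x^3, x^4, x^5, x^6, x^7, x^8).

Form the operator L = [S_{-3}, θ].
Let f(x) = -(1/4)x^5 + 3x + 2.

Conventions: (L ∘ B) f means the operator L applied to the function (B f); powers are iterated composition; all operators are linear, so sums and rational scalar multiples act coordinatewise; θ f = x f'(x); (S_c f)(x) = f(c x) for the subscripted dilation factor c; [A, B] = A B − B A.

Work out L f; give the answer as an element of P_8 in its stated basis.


θ f = -(5/4)x^5 + 3x
S_{-3} θ f = (1215/4)x^5 - 9x
S_{-3} f = (243/4)x^5 - 9x + 2
θ S_{-3} f = (1215/4)x^5 - 9x
[S_{-3}, θ] f = 0

the result is g(x) = 0


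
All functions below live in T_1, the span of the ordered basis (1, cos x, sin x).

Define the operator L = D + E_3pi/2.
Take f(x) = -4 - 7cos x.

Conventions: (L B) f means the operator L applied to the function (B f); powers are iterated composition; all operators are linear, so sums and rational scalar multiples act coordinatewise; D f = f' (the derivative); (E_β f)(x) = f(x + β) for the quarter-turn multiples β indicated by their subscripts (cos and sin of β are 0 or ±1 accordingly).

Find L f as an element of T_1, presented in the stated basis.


D f = 7sin x
E_3pi/2 f = -4 - 7sin x
(D + E_3pi/2) f = -4

the result is g(x) = -4


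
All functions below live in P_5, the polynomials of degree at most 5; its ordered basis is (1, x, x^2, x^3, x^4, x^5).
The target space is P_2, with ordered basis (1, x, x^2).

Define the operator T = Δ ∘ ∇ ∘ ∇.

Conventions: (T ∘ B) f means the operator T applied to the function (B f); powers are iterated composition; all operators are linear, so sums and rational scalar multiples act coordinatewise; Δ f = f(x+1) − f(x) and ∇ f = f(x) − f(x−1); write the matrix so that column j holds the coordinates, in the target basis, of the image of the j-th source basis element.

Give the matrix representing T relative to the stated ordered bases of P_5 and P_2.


image of 1: 0
image of x: 0
image of x^2: 0
image of x^3: 6
image of x^4: 24x - 12
image of x^5: 60x^2 - 60x + 30
each image's coordinates form column j of the matrix

the matrix is [[0, 0, 0, 6, -12, 30]; [0, 0, 0, 0, 24, -60]; [0, 0, 0, 0, 0, 60]] (rows listed top to bottom)


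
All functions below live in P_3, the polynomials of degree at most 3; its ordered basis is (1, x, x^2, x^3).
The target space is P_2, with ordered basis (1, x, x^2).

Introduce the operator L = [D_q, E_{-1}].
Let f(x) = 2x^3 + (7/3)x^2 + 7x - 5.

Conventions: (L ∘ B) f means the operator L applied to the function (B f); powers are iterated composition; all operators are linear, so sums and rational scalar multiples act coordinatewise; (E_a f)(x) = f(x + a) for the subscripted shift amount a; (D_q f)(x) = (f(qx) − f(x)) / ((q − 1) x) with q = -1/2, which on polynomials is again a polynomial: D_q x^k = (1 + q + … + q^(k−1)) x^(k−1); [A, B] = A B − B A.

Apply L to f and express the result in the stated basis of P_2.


E_{-1} f = 2x^3 - (11/3)x^2 + (25/3)x - 35/3
D_q E_{-1} f = (3/2)x^2 - (11/6)x + 25/3
D_q f = (3/2)x^2 + (7/6)x + 7
E_{-1} D_q f = (3/2)x^2 - (11/6)x + 22/3
[D_q, E_{-1}] f = 1

the image equals g(x) = 1


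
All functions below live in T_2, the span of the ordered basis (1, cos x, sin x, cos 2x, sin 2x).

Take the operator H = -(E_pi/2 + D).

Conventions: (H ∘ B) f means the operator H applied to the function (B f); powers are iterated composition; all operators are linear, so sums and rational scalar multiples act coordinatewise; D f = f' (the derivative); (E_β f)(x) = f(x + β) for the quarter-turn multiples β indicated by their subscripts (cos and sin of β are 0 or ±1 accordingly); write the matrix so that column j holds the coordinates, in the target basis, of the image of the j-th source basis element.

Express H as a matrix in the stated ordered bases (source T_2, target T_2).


image of 1: -1
image of cos x: 2sin x
image of sin x: -2cos x
image of cos 2x: cos 2x + 2sin 2x
image of sin 2x: -2cos 2x + sin 2x
each image's coordinates form column j of the matrix

the matrix is [[-1, 0, 0, 0, 0]; [0, 0, -2, 0, 0]; [0, 2, 0, 0, 0]; [0, 0, 0, 1, -2]; [0, 0, 0, 2, 1]] (rows listed top to bottom)


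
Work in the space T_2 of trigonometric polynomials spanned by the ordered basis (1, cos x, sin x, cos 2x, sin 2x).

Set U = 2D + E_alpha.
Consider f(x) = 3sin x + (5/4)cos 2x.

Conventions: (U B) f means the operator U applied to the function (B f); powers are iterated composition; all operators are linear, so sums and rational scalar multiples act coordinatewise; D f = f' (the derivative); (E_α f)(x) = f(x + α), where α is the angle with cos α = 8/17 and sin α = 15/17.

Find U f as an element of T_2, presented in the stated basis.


g(x) = (147/17)cos x + (24/17)sin x - (805/1156)cos 2x - (1745/289)sin 2x

D f = 3cos x - (5/2)sin 2x
(2D) f = 6cos x - 5sin 2x
E_alpha f = (45/17)cos x + (24/17)sin x - (805/1156)cos 2x - (300/289)sin 2x
(2D + E_alpha) f = (147/17)cos x + (24/17)sin x - (805/1156)cos 2x - (1745/289)sin 2x


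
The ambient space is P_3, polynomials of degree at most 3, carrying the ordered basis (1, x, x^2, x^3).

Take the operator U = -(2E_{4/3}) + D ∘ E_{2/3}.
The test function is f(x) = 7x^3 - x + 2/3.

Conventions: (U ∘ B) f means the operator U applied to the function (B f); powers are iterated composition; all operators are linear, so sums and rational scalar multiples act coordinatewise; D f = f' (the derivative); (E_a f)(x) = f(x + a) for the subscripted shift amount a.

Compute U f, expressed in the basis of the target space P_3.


the image equals g(x) = -14x^3 - 35x^2 - (134/3)x - 635/27

E_{4/3} f = 7x^3 + 28x^2 + (109/3)x + 430/27
(2E_{4/3}) f = 14x^3 + 56x^2 + (218/3)x + 860/27
(-(2E_{4/3})) f = -14x^3 - 56x^2 - (218/3)x - 860/27
E_{2/3} f = 7x^3 + 14x^2 + (25/3)x + 56/27
D E_{2/3} f = 21x^2 + 28x + 25/3
(-(2E_{4/3}) + D ∘ E_{2/3}) f = -14x^3 - 35x^2 - (134/3)x - 635/27


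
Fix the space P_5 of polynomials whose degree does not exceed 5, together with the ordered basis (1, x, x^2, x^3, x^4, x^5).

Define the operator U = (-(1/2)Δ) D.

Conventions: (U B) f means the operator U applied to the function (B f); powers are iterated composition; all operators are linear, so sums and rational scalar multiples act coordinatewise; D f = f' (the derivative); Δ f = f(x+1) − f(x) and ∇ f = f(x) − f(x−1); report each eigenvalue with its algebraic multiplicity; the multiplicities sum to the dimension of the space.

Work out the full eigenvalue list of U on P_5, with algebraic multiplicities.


image of 1: 0
image of x: 0
image of x^2: -1
image of x^3: -3x - 3/2
image of x^4: -6x^2 - 6x - 2
image of x^5: -10x^3 - 15x^2 - 10x - 5/2
the matrix is upper triangular; its diagonal is (0, 0, 0, 0, 0, 0)
for a triangular matrix the eigenvalues are the diagonal entries, with algebraic multiplicity their repetition count

λ = 0 (multiplicity 6)


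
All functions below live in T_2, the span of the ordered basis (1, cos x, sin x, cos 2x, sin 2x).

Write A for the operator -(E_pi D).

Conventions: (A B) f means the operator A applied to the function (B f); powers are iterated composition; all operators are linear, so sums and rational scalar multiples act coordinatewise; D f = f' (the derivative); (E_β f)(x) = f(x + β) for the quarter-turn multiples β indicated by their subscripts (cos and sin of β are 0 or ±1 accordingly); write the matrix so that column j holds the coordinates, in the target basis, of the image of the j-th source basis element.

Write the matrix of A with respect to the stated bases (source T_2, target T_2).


image of 1: 0
image of cos x: -sin x
image of sin x: cos x
image of cos 2x: 2sin 2x
image of sin 2x: -2cos 2x
each image's coordinates form column j of the matrix

the matrix is [[0, 0, 0, 0, 0]; [0, 0, 1, 0, 0]; [0, -1, 0, 0, 0]; [0, 0, 0, 0, -2]; [0, 0, 0, 2, 0]] (rows listed top to bottom)


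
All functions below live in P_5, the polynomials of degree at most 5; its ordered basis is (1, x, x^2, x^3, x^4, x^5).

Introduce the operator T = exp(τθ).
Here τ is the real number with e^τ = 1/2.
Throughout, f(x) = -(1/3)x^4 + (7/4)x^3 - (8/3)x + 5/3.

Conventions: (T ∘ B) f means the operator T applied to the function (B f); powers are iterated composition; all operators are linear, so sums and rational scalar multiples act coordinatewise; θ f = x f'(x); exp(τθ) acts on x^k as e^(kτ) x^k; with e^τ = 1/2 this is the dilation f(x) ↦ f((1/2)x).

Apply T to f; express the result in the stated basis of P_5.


exp(τθ) x^k = e^(kτ) x^k; with e^τ = 1/2 this sends x^k to (1/2)^k x^k
x ↦ 1/2 x
x^3 ↦ 1/8 x^3
x^4 ↦ 1/16 x^4
applying this coordinatewise to f: exp(τθ) f = -(1/48)x^4 + (7/32)x^3 - (4/3)x + 5/3

the image equals g(x) = -(1/48)x^4 + (7/32)x^3 - (4/3)x + 5/3


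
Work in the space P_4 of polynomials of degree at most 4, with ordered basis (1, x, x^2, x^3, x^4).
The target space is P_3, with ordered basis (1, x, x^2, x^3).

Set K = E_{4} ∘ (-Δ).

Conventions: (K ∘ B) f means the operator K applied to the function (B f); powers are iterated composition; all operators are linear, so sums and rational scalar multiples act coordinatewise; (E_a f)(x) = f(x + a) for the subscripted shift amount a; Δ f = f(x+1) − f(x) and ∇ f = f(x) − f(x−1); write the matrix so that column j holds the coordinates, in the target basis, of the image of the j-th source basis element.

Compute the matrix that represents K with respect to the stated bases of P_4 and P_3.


the matrix is [[0, -1, -9, -61, -369]; [0, 0, -2, -27, -244]; [0, 0, 0, -3, -54]; [0, 0, 0, 0, -4]] (rows listed top to bottom)

image of 1: 0
image of x: -1
image of x^2: -2x - 9
image of x^3: -3x^2 - 27x - 61
image of x^4: -4x^3 - 54x^2 - 244x - 369
each image's coordinates form column j of the matrix


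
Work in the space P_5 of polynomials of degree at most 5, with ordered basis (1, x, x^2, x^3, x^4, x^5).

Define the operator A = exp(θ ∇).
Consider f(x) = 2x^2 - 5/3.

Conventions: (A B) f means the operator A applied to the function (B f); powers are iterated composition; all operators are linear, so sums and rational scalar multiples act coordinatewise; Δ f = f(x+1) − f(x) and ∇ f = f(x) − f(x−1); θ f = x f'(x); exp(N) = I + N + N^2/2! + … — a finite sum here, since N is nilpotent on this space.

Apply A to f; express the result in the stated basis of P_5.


the image equals g(x) = 2x^2 + 4x - 5/3

order-1 term: 4x
the series for exp(θ ∇) f terminates at order 1
exp(θ ∇) f = 2x^2 + 4x - 5/3


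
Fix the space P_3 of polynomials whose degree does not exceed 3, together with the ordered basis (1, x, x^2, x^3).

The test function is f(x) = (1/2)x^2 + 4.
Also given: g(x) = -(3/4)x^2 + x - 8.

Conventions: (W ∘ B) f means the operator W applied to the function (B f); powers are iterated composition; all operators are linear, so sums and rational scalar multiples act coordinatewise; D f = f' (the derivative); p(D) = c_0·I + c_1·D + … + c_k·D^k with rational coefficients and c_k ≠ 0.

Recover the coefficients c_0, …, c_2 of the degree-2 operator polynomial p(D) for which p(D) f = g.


c_0 = -3/2, c_1 = 1, c_2 = -2

D^0 f = (1/2)x^2 + 4
D^1 f = x
D^2 f = 1
matching coefficients of g against c_0 f + c_1 Df + … from the top degree down determines the c_i
solution: c_0 = -3/2, c_1 = 1, c_2 = -2


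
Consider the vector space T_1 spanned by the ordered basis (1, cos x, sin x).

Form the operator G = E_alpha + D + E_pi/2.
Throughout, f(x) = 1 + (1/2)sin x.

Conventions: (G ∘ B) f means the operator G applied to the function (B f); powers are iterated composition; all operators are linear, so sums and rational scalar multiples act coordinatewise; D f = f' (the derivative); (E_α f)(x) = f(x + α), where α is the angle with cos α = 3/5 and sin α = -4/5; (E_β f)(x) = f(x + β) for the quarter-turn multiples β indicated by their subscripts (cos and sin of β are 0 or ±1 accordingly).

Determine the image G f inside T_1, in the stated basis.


E_alpha f = 1 - (2/5)cos x + (3/10)sin x
D f = (1/2)cos x
E_pi/2 f = 1 + (1/2)cos x
(E_alpha + D + E_pi/2) f = 2 + (3/5)cos x + (3/10)sin x

the result is g(x) = 2 + (3/5)cos x + (3/10)sin x
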